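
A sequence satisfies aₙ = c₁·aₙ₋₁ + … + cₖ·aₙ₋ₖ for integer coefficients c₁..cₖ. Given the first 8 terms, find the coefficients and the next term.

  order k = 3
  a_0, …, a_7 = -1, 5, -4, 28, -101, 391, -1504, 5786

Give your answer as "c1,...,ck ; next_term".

  a_3 = -3·-4 + 3·5 + -1·-1 = 28
  a_4 = -3·28 + 3·-4 + -1·5 = -101
  a_5 = -3·-101 + 3·28 + -1·-4 = 391
  a_6 = -3·391 + 3·-101 + -1·28 = -1504
  a_7 = -3·-1504 + 3·391 + -1·-101 = 5786
  a_8 = -3·5786 + 3·-1504 + -1·391 = -22261

-3,3,-1 ; -22261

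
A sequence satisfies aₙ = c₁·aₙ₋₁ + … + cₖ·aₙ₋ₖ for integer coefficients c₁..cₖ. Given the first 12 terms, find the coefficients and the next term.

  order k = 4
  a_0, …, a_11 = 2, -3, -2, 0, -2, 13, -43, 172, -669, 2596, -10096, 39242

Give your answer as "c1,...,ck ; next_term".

  a_4 = -3·0 + 3·-2 + -2·-3 + -1·2 = -2
  a_5 = -3·-2 + 3·0 + -2·-2 + -1·-3 = 13
  a_6 = -3·13 + 3·-2 + -2·0 + -1·-2 = -43
  a_7 = -3·-43 + 3·13 + -2·-2 + -1·0 = 172
  a_8 = -3·172 + 3·-43 + -2·13 + -1·-2 = -669
  a_9 = -3·-669 + 3·172 + -2·-43 + -1·13 = 2596
  a_10 = -3·2596 + 3·-669 + -2·172 + -1·-43 = -10096
  a_11 = -3·-10096 + 3·2596 + -2·-669 + -1·172 = 39242
  a_12 = -3·39242 + 3·-10096 + -2·2596 + -1·-669 = -152537

-3,3,-2,-1 ; -152537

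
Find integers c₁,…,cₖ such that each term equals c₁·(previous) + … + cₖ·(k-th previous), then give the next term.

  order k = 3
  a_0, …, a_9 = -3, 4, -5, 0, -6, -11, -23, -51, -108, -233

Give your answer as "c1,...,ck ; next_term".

1,2,1 ; -500

  a_3 = 1·-5 + 2·4 + 1·-3 = 0
  a_4 = 1·0 + 2·-5 + 1·4 = -6
  a_5 = 1·-6 + 2·0 + 1·-5 = -11
  a_6 = 1·-11 + 2·-6 + 1·0 = -23
  a_7 = 1·-23 + 2·-11 + 1·-6 = -51
  a_8 = 1·-51 + 2·-23 + 1·-11 = -108
  a_9 = 1·-108 + 2·-51 + 1·-23 = -233
  a_10 = 1·-233 + 2·-108 + 1·-51 = -500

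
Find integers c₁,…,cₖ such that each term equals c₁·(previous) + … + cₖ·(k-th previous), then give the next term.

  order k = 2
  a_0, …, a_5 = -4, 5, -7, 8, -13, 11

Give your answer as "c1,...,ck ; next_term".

  a_2 = 1·5 + 3·-4 = -7
  a_3 = 1·-7 + 3·5 = 8
  a_4 = 1·8 + 3·-7 = -13
  a_5 = 1·-13 + 3·8 = 11
  a_6 = 1·11 + 3·-13 = -28

1,3 ; -28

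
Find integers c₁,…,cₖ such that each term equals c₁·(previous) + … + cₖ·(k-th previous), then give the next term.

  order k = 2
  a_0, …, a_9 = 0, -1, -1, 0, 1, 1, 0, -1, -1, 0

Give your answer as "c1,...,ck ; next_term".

  a_2 = 1·-1 + -1·0 = -1
  a_3 = 1·-1 + -1·-1 = 0
  a_4 = 1·0 + -1·-1 = 1
  a_5 = 1·1 + -1·0 = 1
  a_6 = 1·1 + -1·1 = 0
  a_7 = 1·0 + -1·1 = -1
  a_8 = 1·-1 + -1·0 = -1
  a_9 = 1·-1 + -1·-1 = 0
  a_10 = 1·0 + -1·-1 = 1

1,-1 ; 1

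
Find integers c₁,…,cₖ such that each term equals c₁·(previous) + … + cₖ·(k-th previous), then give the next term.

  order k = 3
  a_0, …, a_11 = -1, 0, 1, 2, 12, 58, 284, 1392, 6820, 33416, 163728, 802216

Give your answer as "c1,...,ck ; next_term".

4,4,2 ; 3930608

  a_3 = 4·1 + 4·0 + 2·-1 = 2
  a_4 = 4·2 + 4·1 + 2·0 = 12
  a_5 = 4·12 + 4·2 + 2·1 = 58
  a_6 = 4·58 + 4·12 + 2·2 = 284
  a_7 = 4·284 + 4·58 + 2·12 = 1392
  a_8 = 4·1392 + 4·284 + 2·58 = 6820
  a_9 = 4·6820 + 4·1392 + 2·284 = 33416
  a_10 = 4·33416 + 4·6820 + 2·1392 = 163728
  a_11 = 4·163728 + 4·33416 + 2·6820 = 802216
  a_12 = 4·802216 + 4·163728 + 2·33416 = 3930608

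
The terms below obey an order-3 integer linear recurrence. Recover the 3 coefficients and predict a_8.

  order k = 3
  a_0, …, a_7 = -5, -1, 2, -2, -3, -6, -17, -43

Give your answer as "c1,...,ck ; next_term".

  a_3 = 2·2 + 1·-1 + 1·-5 = -2
  a_4 = 2·-2 + 1·2 + 1·-1 = -3
  a_5 = 2·-3 + 1·-2 + 1·2 = -6
  a_6 = 2·-6 + 1·-3 + 1·-2 = -17
  a_7 = 2·-17 + 1·-6 + 1·-3 = -43
  a_8 = 2·-43 + 1·-17 + 1·-6 = -109

2,1,1 ; -109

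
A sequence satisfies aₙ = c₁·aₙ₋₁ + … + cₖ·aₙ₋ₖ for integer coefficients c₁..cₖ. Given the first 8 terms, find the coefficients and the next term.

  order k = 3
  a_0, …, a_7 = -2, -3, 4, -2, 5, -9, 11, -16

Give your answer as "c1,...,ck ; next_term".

  a_3 = -1·4 + 0·-3 + -1·-2 = -2
  a_4 = -1·-2 + 0·4 + -1·-3 = 5
  a_5 = -1·5 + 0·-2 + -1·4 = -9
  a_6 = -1·-9 + 0·5 + -1·-2 = 11
  a_7 = -1·11 + 0·-9 + -1·5 = -16
  a_8 = -1·-16 + 0·11 + -1·-9 = 25

-1,0,-1 ; 25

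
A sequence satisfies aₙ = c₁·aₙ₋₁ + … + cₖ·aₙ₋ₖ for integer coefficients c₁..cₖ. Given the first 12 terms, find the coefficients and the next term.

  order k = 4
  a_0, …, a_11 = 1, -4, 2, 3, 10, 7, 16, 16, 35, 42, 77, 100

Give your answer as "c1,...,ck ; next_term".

  a_4 = 1·3 + 1·2 + -1·-4 + 1·1 = 10
  a_5 = 1·10 + 1·3 + -1·2 + 1·-4 = 7
  a_6 = 1·7 + 1·10 + -1·3 + 1·2 = 16
  a_7 = 1·16 + 1·7 + -1·10 + 1·3 = 16
  a_8 = 1·16 + 1·16 + -1·7 + 1·10 = 35
  a_9 = 1·35 + 1·16 + -1·16 + 1·7 = 42
  a_10 = 1·42 + 1·35 + -1·16 + 1·16 = 77
  a_11 = 1·77 + 1·42 + -1·35 + 1·16 = 100
  a_12 = 1·100 + 1·77 + -1·42 + 1·35 = 170

1,1,-1,1 ; 170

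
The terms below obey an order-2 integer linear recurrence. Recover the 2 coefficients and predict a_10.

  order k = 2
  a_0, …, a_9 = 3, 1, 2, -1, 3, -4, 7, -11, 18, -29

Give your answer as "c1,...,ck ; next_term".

  a_2 = -1·1 + 1·3 = 2
  a_3 = -1·2 + 1·1 = -1
  a_4 = -1·-1 + 1·2 = 3
  a_5 = -1·3 + 1·-1 = -4
  a_6 = -1·-4 + 1·3 = 7
  a_7 = -1·7 + 1·-4 = -11
  a_8 = -1·-11 + 1·7 = 18
  a_9 = -1·18 + 1·-11 = -29
  a_10 = -1·-29 + 1·18 = 47

-1,1 ; 47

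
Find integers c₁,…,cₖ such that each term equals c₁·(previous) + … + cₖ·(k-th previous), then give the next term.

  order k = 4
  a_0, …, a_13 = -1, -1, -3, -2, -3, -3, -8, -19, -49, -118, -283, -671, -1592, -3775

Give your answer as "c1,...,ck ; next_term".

3,-1,-2,2 ; -8957

  a_4 = 3·-2 + -1·-3 + -2·-1 + 2·-1 = -3
  a_5 = 3·-3 + -1·-2 + -2·-3 + 2·-1 = -3
  a_6 = 3·-3 + -1·-3 + -2·-2 + 2·-3 = -8
  a_7 = 3·-8 + -1·-3 + -2·-3 + 2·-2 = -19
  a_8 = 3·-19 + -1·-8 + -2·-3 + 2·-3 = -49
  a_9 = 3·-49 + -1·-19 + -2·-8 + 2·-3 = -118
  a_10 = 3·-118 + -1·-49 + -2·-19 + 2·-8 = -283
  a_11 = 3·-283 + -1·-118 + -2·-49 + 2·-19 = -671
  a_12 = 3·-671 + -1·-283 + -2·-118 + 2·-49 = -1592
  a_13 = 3·-1592 + -1·-671 + -2·-283 + 2·-118 = -3775
  a_14 = 3·-3775 + -1·-1592 + -2·-671 + 2·-283 = -8957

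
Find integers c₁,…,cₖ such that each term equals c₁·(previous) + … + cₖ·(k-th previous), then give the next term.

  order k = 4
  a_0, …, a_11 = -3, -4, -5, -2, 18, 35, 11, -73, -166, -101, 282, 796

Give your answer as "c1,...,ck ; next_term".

1,-2,-1,-2 ; 665

  a_4 = 1·-2 + -2·-5 + -1·-4 + -2·-3 = 18
  a_5 = 1·18 + -2·-2 + -1·-5 + -2·-4 = 35
  a_6 = 1·35 + -2·18 + -1·-2 + -2·-5 = 11
  a_7 = 1·11 + -2·35 + -1·18 + -2·-2 = -73
  a_8 = 1·-73 + -2·11 + -1·35 + -2·18 = -166
  a_9 = 1·-166 + -2·-73 + -1·11 + -2·35 = -101
  a_10 = 1·-101 + -2·-166 + -1·-73 + -2·11 = 282
  a_11 = 1·282 + -2·-101 + -1·-166 + -2·-73 = 796
  a_12 = 1·796 + -2·282 + -1·-101 + -2·-166 = 665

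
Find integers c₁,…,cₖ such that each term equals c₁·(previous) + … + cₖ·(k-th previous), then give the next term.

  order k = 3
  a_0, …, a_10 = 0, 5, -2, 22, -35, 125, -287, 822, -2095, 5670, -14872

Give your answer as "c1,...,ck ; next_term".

  a_3 = -1·-2 + 4·5 + -1·0 = 22
  a_4 = -1·22 + 4·-2 + -1·5 = -35
  a_5 = -1·-35 + 4·22 + -1·-2 = 125
  a_6 = -1·125 + 4·-35 + -1·22 = -287
  a_7 = -1·-287 + 4·125 + -1·-35 = 822
  a_8 = -1·822 + 4·-287 + -1·125 = -2095
  a_9 = -1·-2095 + 4·822 + -1·-287 = 5670
  a_10 = -1·5670 + 4·-2095 + -1·822 = -14872
  a_11 = -1·-14872 + 4·5670 + -1·-2095 = 39647

-1,4,-1 ; 39647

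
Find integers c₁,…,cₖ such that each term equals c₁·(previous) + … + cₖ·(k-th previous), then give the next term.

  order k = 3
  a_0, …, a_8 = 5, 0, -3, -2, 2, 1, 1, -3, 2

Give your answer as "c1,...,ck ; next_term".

-1,0,-1 ; -3

  a_3 = -1·-3 + 0·0 + -1·5 = -2
  a_4 = -1·-2 + 0·-3 + -1·0 = 2
  a_5 = -1·2 + 0·-2 + -1·-3 = 1
  a_6 = -1·1 + 0·2 + -1·-2 = 1
  a_7 = -1·1 + 0·1 + -1·2 = -3
  a_8 = -1·-3 + 0·1 + -1·1 = 2
  a_9 = -1·2 + 0·-3 + -1·1 = -3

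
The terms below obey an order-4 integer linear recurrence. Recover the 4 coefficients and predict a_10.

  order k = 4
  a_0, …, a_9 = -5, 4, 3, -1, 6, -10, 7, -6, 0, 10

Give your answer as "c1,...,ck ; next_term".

-1,0,0,-1 ; -17

  a_4 = -1·-1 + 0·3 + 0·4 + -1·-5 = 6
  a_5 = -1·6 + 0·-1 + 0·3 + -1·4 = -10
  a_6 = -1·-10 + 0·6 + 0·-1 + -1·3 = 7
  a_7 = -1·7 + 0·-10 + 0·6 + -1·-1 = -6
  a_8 = -1·-6 + 0·7 + 0·-10 + -1·6 = 0
  a_9 = -1·0 + 0·-6 + 0·7 + -1·-10 = 10
  a_10 = -1·10 + 0·0 + 0·-6 + -1·7 = -17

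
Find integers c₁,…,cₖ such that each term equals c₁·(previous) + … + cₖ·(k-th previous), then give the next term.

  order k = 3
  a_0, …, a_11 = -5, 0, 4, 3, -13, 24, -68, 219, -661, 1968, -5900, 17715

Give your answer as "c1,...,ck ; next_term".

  a_3 = -3·4 + -1·0 + -3·-5 = 3
  a_4 = -3·3 + -1·4 + -3·0 = -13
  a_5 = -3·-13 + -1·3 + -3·4 = 24
  a_6 = -3·24 + -1·-13 + -3·3 = -68
  a_7 = -3·-68 + -1·24 + -3·-13 = 219
  a_8 = -3·219 + -1·-68 + -3·24 = -661
  a_9 = -3·-661 + -1·219 + -3·-68 = 1968
  a_10 = -3·1968 + -1·-661 + -3·219 = -5900
  a_11 = -3·-5900 + -1·1968 + -3·-661 = 17715
  a_12 = -3·17715 + -1·-5900 + -3·1968 = -53149

-3,-1,-3 ; -53149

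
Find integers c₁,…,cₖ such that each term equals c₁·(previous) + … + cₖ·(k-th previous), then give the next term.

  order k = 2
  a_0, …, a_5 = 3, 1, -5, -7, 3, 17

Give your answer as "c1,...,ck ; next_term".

  a_2 = 1·1 + -2·3 = -5
  a_3 = 1·-5 + -2·1 = -7
  a_4 = 1·-7 + -2·-5 = 3
  a_5 = 1·3 + -2·-7 = 17
  a_6 = 1·17 + -2·3 = 11

1,-2 ; 11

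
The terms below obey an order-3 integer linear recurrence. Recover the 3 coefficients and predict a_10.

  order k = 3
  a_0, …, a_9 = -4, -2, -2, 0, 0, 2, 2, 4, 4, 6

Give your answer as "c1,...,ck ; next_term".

1,1,-1 ; 6

  a_3 = 1·-2 + 1·-2 + -1·-4 = 0
  a_4 = 1·0 + 1·-2 + -1·-2 = 0
  a_5 = 1·0 + 1·0 + -1·-2 = 2
  a_6 = 1·2 + 1·0 + -1·0 = 2
  a_7 = 1·2 + 1·2 + -1·0 = 4
  a_8 = 1·4 + 1·2 + -1·2 = 4
  a_9 = 1·4 + 1·4 + -1·2 = 6
  a_10 = 1·6 + 1·4 + -1·4 = 6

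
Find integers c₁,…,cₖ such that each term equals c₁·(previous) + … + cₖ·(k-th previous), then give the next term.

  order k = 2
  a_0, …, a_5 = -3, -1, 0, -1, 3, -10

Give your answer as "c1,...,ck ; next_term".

  a_2 = -3·-1 + 1·-3 = 0
  a_3 = -3·0 + 1·-1 = -1
  a_4 = -3·-1 + 1·0 = 3
  a_5 = -3·3 + 1·-1 = -10
  a_6 = -3·-10 + 1·3 = 33

-3,1 ; 33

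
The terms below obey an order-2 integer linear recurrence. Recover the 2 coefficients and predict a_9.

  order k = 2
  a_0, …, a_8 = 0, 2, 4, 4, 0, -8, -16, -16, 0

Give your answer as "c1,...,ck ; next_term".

2,-2 ; 32

  a_2 = 2·2 + -2·0 = 4
  a_3 = 2·4 + -2·2 = 4
  a_4 = 2·4 + -2·4 = 0
  a_5 = 2·0 + -2·4 = -8
  a_6 = 2·-8 + -2·0 = -16
  a_7 = 2·-16 + -2·-8 = -16
  a_8 = 2·-16 + -2·-16 = 0
  a_9 = 2·0 + -2·-16 = 32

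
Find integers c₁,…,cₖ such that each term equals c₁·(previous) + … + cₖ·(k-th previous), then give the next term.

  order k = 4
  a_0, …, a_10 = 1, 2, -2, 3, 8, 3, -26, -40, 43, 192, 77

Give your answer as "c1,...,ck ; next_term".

1,-3,-1,1 ; -582

  a_4 = 1·3 + -3·-2 + -1·2 + 1·1 = 8
  a_5 = 1·8 + -3·3 + -1·-2 + 1·2 = 3
  a_6 = 1·3 + -3·8 + -1·3 + 1·-2 = -26
  a_7 = 1·-26 + -3·3 + -1·8 + 1·3 = -40
  a_8 = 1·-40 + -3·-26 + -1·3 + 1·8 = 43
  a_9 = 1·43 + -3·-40 + -1·-26 + 1·3 = 192
  a_10 = 1·192 + -3·43 + -1·-40 + 1·-26 = 77
  a_11 = 1·77 + -3·192 + -1·43 + 1·-40 = -582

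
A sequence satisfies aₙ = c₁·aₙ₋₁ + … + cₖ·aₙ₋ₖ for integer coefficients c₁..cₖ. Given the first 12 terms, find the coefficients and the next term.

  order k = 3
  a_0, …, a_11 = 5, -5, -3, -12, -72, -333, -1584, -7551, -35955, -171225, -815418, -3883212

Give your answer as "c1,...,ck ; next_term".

  a_3 = 4·-3 + 3·-5 + 3·5 = -12
  a_4 = 4·-12 + 3·-3 + 3·-5 = -72
  a_5 = 4·-72 + 3·-12 + 3·-3 = -333
  a_6 = 4·-333 + 3·-72 + 3·-12 = -1584
  a_7 = 4·-1584 + 3·-333 + 3·-72 = -7551
  a_8 = 4·-7551 + 3·-1584 + 3·-333 = -35955
  a_9 = 4·-35955 + 3·-7551 + 3·-1584 = -171225
  a_10 = 4·-171225 + 3·-35955 + 3·-7551 = -815418
  a_11 = 4·-815418 + 3·-171225 + 3·-35955 = -3883212
  a_12 = 4·-3883212 + 3·-815418 + 3·-171225 = -18492777

4,3,3 ; -18492777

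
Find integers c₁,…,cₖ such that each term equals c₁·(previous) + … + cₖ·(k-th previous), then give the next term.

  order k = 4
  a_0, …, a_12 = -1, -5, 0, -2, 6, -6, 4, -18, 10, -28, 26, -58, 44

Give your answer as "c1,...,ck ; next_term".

1,1,-2,2 ; -122

  a_4 = 1·-2 + 1·0 + -2·-5 + 2·-1 = 6
  a_5 = 1·6 + 1·-2 + -2·0 + 2·-5 = -6
  a_6 = 1·-6 + 1·6 + -2·-2 + 2·0 = 4
  a_7 = 1·4 + 1·-6 + -2·6 + 2·-2 = -18
  a_8 = 1·-18 + 1·4 + -2·-6 + 2·6 = 10
  a_9 = 1·10 + 1·-18 + -2·4 + 2·-6 = -28
  a_10 = 1·-28 + 1·10 + -2·-18 + 2·4 = 26
  a_11 = 1·26 + 1·-28 + -2·10 + 2·-18 = -58
  a_12 = 1·-58 + 1·26 + -2·-28 + 2·10 = 44
  a_13 = 1·44 + 1·-58 + -2·26 + 2·-28 = -122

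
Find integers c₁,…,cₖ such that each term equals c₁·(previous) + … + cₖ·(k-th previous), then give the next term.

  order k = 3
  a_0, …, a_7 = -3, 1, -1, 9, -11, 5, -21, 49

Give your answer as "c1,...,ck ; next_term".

-1,-1,-3 ; -43

  a_3 = -1·-1 + -1·1 + -3·-3 = 9
  a_4 = -1·9 + -1·-1 + -3·1 = -11
  a_5 = -1·-11 + -1·9 + -3·-1 = 5
  a_6 = -1·5 + -1·-11 + -3·9 = -21
  a_7 = -1·-21 + -1·5 + -3·-11 = 49
  a_8 = -1·49 + -1·-21 + -3·5 = -43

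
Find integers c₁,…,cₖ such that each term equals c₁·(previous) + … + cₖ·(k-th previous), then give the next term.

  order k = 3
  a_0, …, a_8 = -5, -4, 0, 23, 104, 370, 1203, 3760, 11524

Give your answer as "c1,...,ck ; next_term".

4,-2,-3 ; 34967

  a_3 = 4·0 + -2·-4 + -3·-5 = 23
  a_4 = 4·23 + -2·0 + -3·-4 = 104
  a_5 = 4·104 + -2·23 + -3·0 = 370
  a_6 = 4·370 + -2·104 + -3·23 = 1203
  a_7 = 4·1203 + -2·370 + -3·104 = 3760
  a_8 = 4·3760 + -2·1203 + -3·370 = 11524
  a_9 = 4·11524 + -2·3760 + -3·1203 = 34967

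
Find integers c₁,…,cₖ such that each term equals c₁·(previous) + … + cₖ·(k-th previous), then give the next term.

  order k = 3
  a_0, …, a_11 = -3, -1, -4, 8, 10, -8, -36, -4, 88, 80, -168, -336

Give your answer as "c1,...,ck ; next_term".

  a_3 = 0·-4 + -2·-1 + -2·-3 = 8
  a_4 = 0·8 + -2·-4 + -2·-1 = 10
  a_5 = 0·10 + -2·8 + -2·-4 = -8
  a_6 = 0·-8 + -2·10 + -2·8 = -36
  a_7 = 0·-36 + -2·-8 + -2·10 = -4
  a_8 = 0·-4 + -2·-36 + -2·-8 = 88
  a_9 = 0·88 + -2·-4 + -2·-36 = 80
  a_10 = 0·80 + -2·88 + -2·-4 = -168
  a_11 = 0·-168 + -2·80 + -2·88 = -336
  a_12 = 0·-336 + -2·-168 + -2·80 = 176

0,-2,-2 ; 176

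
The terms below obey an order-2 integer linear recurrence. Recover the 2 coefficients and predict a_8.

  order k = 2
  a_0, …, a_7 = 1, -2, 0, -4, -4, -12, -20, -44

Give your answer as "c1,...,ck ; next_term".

  a_2 = 1·-2 + 2·1 = 0
  a_3 = 1·0 + 2·-2 = -4
  a_4 = 1·-4 + 2·0 = -4
  a_5 = 1·-4 + 2·-4 = -12
  a_6 = 1·-12 + 2·-4 = -20
  a_7 = 1·-20 + 2·-12 = -44
  a_8 = 1·-44 + 2·-20 = -84

1,2 ; -84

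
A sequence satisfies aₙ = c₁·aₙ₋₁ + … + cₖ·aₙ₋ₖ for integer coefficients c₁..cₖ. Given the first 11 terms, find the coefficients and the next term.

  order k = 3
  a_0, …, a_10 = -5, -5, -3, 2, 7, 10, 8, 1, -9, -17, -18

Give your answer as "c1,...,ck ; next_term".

  a_3 = 1·-3 + 0·-5 + -1·-5 = 2
  a_4 = 1·2 + 0·-3 + -1·-5 = 7
  a_5 = 1·7 + 0·2 + -1·-3 = 10
  a_6 = 1·10 + 0·7 + -1·2 = 8
  a_7 = 1·8 + 0·10 + -1·7 = 1
  a_8 = 1·1 + 0·8 + -1·10 = -9
  a_9 = 1·-9 + 0·1 + -1·8 = -17
  a_10 = 1·-17 + 0·-9 + -1·1 = -18
  a_11 = 1·-18 + 0·-17 + -1·-9 = -9

1,0,-1 ; -9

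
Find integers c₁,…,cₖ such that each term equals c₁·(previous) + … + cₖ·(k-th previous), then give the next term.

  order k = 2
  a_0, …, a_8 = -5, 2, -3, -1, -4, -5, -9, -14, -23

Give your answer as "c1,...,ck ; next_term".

1,1 ; -37

  a_2 = 1·2 + 1·-5 = -3
  a_3 = 1·-3 + 1·2 = -1
  a_4 = 1·-1 + 1·-3 = -4
  a_5 = 1·-4 + 1·-1 = -5
  a_6 = 1·-5 + 1·-4 = -9
  a_7 = 1·-9 + 1·-5 = -14
  a_8 = 1·-14 + 1·-9 = -23
  a_9 = 1·-23 + 1·-14 = -37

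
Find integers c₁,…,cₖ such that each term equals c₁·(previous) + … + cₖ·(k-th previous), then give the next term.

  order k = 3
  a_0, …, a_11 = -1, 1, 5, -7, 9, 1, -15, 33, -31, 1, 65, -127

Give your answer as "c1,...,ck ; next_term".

  a_3 = -1·5 + 0·1 + 2·-1 = -7
  a_4 = -1·-7 + 0·5 + 2·1 = 9
  a_5 = -1·9 + 0·-7 + 2·5 = 1
  a_6 = -1·1 + 0·9 + 2·-7 = -15
  a_7 = -1·-15 + 0·1 + 2·9 = 33
  a_8 = -1·33 + 0·-15 + 2·1 = -31
  a_9 = -1·-31 + 0·33 + 2·-15 = 1
  a_10 = -1·1 + 0·-31 + 2·33 = 65
  a_11 = -1·65 + 0·1 + 2·-31 = -127
  a_12 = -1·-127 + 0·65 + 2·1 = 129

-1,0,2 ; 129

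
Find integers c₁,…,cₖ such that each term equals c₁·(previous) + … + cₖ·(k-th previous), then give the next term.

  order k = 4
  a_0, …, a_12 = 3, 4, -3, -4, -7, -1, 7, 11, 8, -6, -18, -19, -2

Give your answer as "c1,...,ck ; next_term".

0,0,-1,-1 ; 24

  a_4 = 0·-4 + 0·-3 + -1·4 + -1·3 = -7
  a_5 = 0·-7 + 0·-4 + -1·-3 + -1·4 = -1
  a_6 = 0·-1 + 0·-7 + -1·-4 + -1·-3 = 7
  a_7 = 0·7 + 0·-1 + -1·-7 + -1·-4 = 11
  a_8 = 0·11 + 0·7 + -1·-1 + -1·-7 = 8
  a_9 = 0·8 + 0·11 + -1·7 + -1·-1 = -6
  a_10 = 0·-6 + 0·8 + -1·11 + -1·7 = -18
  a_11 = 0·-18 + 0·-6 + -1·8 + -1·11 = -19
  a_12 = 0·-19 + 0·-18 + -1·-6 + -1·8 = -2
  a_13 = 0·-2 + 0·-19 + -1·-18 + -1·-6 = 24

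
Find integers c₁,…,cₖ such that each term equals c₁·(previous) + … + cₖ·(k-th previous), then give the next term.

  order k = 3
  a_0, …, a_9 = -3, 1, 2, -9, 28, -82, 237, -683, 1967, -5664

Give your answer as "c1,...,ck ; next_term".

  a_3 = -3·2 + 0·1 + 1·-3 = -9
  a_4 = -3·-9 + 0·2 + 1·1 = 28
  a_5 = -3·28 + 0·-9 + 1·2 = -82
  a_6 = -3·-82 + 0·28 + 1·-9 = 237
  a_7 = -3·237 + 0·-82 + 1·28 = -683
  a_8 = -3·-683 + 0·237 + 1·-82 = 1967
  a_9 = -3·1967 + 0·-683 + 1·237 = -5664
  a_10 = -3·-5664 + 0·1967 + 1·-683 = 16309

-3,0,1 ; 16309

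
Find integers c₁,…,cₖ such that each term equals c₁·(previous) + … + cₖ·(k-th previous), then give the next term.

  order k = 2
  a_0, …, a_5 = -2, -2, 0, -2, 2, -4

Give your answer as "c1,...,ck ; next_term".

  a_2 = -1·-2 + 1·-2 = 0
  a_3 = -1·0 + 1·-2 = -2
  a_4 = -1·-2 + 1·0 = 2
  a_5 = -1·2 + 1·-2 = -4
  a_6 = -1·-4 + 1·2 = 6

-1,1 ; 6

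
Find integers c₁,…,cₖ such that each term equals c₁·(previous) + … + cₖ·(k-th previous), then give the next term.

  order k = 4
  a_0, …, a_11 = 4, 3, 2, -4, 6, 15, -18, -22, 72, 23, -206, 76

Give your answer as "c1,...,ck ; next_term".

0,-2,2,1 ; 530

  a_4 = 0·-4 + -2·2 + 2·3 + 1·4 = 6
  a_5 = 0·6 + -2·-4 + 2·2 + 1·3 = 15
  a_6 = 0·15 + -2·6 + 2·-4 + 1·2 = -18
  a_7 = 0·-18 + -2·15 + 2·6 + 1·-4 = -22
  a_8 = 0·-22 + -2·-18 + 2·15 + 1·6 = 72
  a_9 = 0·72 + -2·-22 + 2·-18 + 1·15 = 23
  a_10 = 0·23 + -2·72 + 2·-22 + 1·-18 = -206
  a_11 = 0·-206 + -2·23 + 2·72 + 1·-22 = 76
  a_12 = 0·76 + -2·-206 + 2·23 + 1·72 = 530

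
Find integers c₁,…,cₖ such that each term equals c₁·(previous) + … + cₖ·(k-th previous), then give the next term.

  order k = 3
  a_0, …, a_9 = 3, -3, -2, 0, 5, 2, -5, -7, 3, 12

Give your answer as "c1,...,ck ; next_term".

  a_3 = 0·-2 + -1·-3 + -1·3 = 0
  a_4 = 0·0 + -1·-2 + -1·-3 = 5
  a_5 = 0·5 + -1·0 + -1·-2 = 2
  a_6 = 0·2 + -1·5 + -1·0 = -5
  a_7 = 0·-5 + -1·2 + -1·5 = -7
  a_8 = 0·-7 + -1·-5 + -1·2 = 3
  a_9 = 0·3 + -1·-7 + -1·-5 = 12
  a_10 = 0·12 + -1·3 + -1·-7 = 4

0,-1,-1 ; 4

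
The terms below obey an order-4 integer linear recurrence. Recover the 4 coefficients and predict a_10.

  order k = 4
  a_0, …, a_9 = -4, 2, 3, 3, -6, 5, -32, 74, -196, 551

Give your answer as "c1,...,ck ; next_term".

-1,3,-4,1 ; -1467

  a_4 = -1·3 + 3·3 + -4·2 + 1·-4 = -6
  a_5 = -1·-6 + 3·3 + -4·3 + 1·2 = 5
  a_6 = -1·5 + 3·-6 + -4·3 + 1·3 = -32
  a_7 = -1·-32 + 3·5 + -4·-6 + 1·3 = 74
  a_8 = -1·74 + 3·-32 + -4·5 + 1·-6 = -196
  a_9 = -1·-196 + 3·74 + -4·-32 + 1·5 = 551
  a_10 = -1·551 + 3·-196 + -4·74 + 1·-32 = -1467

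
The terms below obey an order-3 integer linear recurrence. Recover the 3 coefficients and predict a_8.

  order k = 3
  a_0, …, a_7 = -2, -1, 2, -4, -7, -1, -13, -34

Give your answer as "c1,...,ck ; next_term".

1,0,3 ; -37

  a_3 = 1·2 + 0·-1 + 3·-2 = -4
  a_4 = 1·-4 + 0·2 + 3·-1 = -7
  a_5 = 1·-7 + 0·-4 + 3·2 = -1
  a_6 = 1·-1 + 0·-7 + 3·-4 = -13
  a_7 = 1·-13 + 0·-1 + 3·-7 = -34
  a_8 = 1·-34 + 0·-13 + 3·-1 = -37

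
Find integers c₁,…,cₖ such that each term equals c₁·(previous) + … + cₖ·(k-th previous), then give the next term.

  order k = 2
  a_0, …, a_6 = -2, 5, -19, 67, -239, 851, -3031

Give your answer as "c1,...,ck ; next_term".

-3,2 ; 10795

  a_2 = -3·5 + 2·-2 = -19
  a_3 = -3·-19 + 2·5 = 67
  a_4 = -3·67 + 2·-19 = -239
  a_5 = -3·-239 + 2·67 = 851
  a_6 = -3·851 + 2·-239 = -3031
  a_7 = -3·-3031 + 2·851 = 10795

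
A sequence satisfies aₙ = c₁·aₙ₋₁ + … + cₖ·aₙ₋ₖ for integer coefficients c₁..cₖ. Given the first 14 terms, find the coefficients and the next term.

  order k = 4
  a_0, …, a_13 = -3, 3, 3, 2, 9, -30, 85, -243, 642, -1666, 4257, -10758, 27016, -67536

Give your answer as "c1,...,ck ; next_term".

  a_4 = -3·2 + 0·3 + 2·3 + -3·-3 = 9
  a_5 = -3·9 + 0·2 + 2·3 + -3·3 = -30
  a_6 = -3·-30 + 0·9 + 2·2 + -3·3 = 85
  a_7 = -3·85 + 0·-30 + 2·9 + -3·2 = -243
  a_8 = -3·-243 + 0·85 + 2·-30 + -3·9 = 642
  a_9 = -3·642 + 0·-243 + 2·85 + -3·-30 = -1666
  a_10 = -3·-1666 + 0·642 + 2·-243 + -3·85 = 4257
  a_11 = -3·4257 + 0·-1666 + 2·642 + -3·-243 = -10758
  a_12 = -3·-10758 + 0·4257 + 2·-1666 + -3·642 = 27016
  a_13 = -3·27016 + 0·-10758 + 2·4257 + -3·-1666 = -67536
  a_14 = -3·-67536 + 0·27016 + 2·-10758 + -3·4257 = 168321

-3,0,2,-3 ; 168321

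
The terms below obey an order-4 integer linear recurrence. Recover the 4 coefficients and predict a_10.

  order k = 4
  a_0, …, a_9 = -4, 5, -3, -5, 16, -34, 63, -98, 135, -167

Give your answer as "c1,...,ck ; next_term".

-2,-1,-1,-2 ; 171

  a_4 = -2·-5 + -1·-3 + -1·5 + -2·-4 = 16
  a_5 = -2·16 + -1·-5 + -1·-3 + -2·5 = -34
  a_6 = -2·-34 + -1·16 + -1·-5 + -2·-3 = 63
  a_7 = -2·63 + -1·-34 + -1·16 + -2·-5 = -98
  a_8 = -2·-98 + -1·63 + -1·-34 + -2·16 = 135
  a_9 = -2·135 + -1·-98 + -1·63 + -2·-34 = -167
  a_10 = -2·-167 + -1·135 + -1·-98 + -2·63 = 171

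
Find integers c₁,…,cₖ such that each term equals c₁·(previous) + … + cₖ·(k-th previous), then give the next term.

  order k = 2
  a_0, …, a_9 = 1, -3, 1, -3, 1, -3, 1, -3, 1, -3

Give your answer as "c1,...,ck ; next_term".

0,1 ; 1

  a_2 = 0·-3 + 1·1 = 1
  a_3 = 0·1 + 1·-3 = -3
  a_4 = 0·-3 + 1·1 = 1
  a_5 = 0·1 + 1·-3 = -3
  a_6 = 0·-3 + 1·1 = 1
  a_7 = 0·1 + 1·-3 = -3
  a_8 = 0·-3 + 1·1 = 1
  a_9 = 0·1 + 1·-3 = -3
  a_10 = 0·-3 + 1·1 = 1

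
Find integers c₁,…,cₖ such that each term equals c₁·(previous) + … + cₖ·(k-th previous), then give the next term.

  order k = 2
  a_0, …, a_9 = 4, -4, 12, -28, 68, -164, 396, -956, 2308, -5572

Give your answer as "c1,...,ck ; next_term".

-2,1 ; 13452

  a_2 = -2·-4 + 1·4 = 12
  a_3 = -2·12 + 1·-4 = -28
  a_4 = -2·-28 + 1·12 = 68
  a_5 = -2·68 + 1·-28 = -164
  a_6 = -2·-164 + 1·68 = 396
  a_7 = -2·396 + 1·-164 = -956
  a_8 = -2·-956 + 1·396 = 2308
  a_9 = -2·2308 + 1·-956 = -5572
  a_10 = -2·-5572 + 1·2308 = 13452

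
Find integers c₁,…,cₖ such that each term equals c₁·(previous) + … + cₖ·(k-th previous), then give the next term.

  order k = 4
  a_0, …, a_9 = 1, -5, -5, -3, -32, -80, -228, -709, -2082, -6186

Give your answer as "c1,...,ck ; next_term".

2,2,3,-1 ; -18435

  a_4 = 2·-3 + 2·-5 + 3·-5 + -1·1 = -32
  a_5 = 2·-32 + 2·-3 + 3·-5 + -1·-5 = -80
  a_6 = 2·-80 + 2·-32 + 3·-3 + -1·-5 = -228
  a_7 = 2·-228 + 2·-80 + 3·-32 + -1·-3 = -709
  a_8 = 2·-709 + 2·-228 + 3·-80 + -1·-32 = -2082
  a_9 = 2·-2082 + 2·-709 + 3·-228 + -1·-80 = -6186
  a_10 = 2·-6186 + 2·-2082 + 3·-709 + -1·-228 = -18435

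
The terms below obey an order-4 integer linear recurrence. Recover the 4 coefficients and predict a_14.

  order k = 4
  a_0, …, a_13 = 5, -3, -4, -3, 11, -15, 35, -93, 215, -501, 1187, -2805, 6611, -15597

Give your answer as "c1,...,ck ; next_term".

  a_4 = -1·-3 + 2·-4 + -2·-3 + 2·5 = 11
  a_5 = -1·11 + 2·-3 + -2·-4 + 2·-3 = -15
  a_6 = -1·-15 + 2·11 + -2·-3 + 2·-4 = 35
  a_7 = -1·35 + 2·-15 + -2·11 + 2·-3 = -93
  a_8 = -1·-93 + 2·35 + -2·-15 + 2·11 = 215
  a_9 = -1·215 + 2·-93 + -2·35 + 2·-15 = -501
  a_10 = -1·-501 + 2·215 + -2·-93 + 2·35 = 1187
  a_11 = -1·1187 + 2·-501 + -2·215 + 2·-93 = -2805
  a_12 = -1·-2805 + 2·1187 + -2·-501 + 2·215 = 6611
  a_13 = -1·6611 + 2·-2805 + -2·1187 + 2·-501 = -15597
  a_14 = -1·-15597 + 2·6611 + -2·-2805 + 2·1187 = 36803

-1,2,-2,2 ; 36803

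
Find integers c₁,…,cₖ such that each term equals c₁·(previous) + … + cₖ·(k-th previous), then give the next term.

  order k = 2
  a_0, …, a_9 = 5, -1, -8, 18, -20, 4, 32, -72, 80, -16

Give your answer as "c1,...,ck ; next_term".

  a_2 = -2·-1 + -2·5 = -8
  a_3 = -2·-8 + -2·-1 = 18
  a_4 = -2·18 + -2·-8 = -20
  a_5 = -2·-20 + -2·18 = 4
  a_6 = -2·4 + -2·-20 = 32
  a_7 = -2·32 + -2·4 = -72
  a_8 = -2·-72 + -2·32 = 80
  a_9 = -2·80 + -2·-72 = -16
  a_10 = -2·-16 + -2·80 = -128

-2,-2 ; -128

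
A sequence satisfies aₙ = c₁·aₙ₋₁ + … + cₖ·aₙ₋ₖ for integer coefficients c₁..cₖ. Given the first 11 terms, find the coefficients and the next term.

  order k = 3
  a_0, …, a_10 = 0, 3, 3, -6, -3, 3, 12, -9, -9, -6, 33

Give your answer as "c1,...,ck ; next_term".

  a_3 = -1·3 + -1·3 + -2·0 = -6
  a_4 = -1·-6 + -1·3 + -2·3 = -3
  a_5 = -1·-3 + -1·-6 + -2·3 = 3
  a_6 = -1·3 + -1·-3 + -2·-6 = 12
  a_7 = -1·12 + -1·3 + -2·-3 = -9
  a_8 = -1·-9 + -1·12 + -2·3 = -9
  a_9 = -1·-9 + -1·-9 + -2·12 = -6
  a_10 = -1·-6 + -1·-9 + -2·-9 = 33
  a_11 = -1·33 + -1·-6 + -2·-9 = -9

-1,-1,-2 ; -9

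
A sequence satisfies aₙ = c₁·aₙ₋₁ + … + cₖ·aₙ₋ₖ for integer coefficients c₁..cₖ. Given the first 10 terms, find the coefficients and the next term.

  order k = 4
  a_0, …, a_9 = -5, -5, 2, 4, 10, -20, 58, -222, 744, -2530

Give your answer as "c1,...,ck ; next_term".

  a_4 = -3·4 + 1·2 + -2·-5 + -2·-5 = 10
  a_5 = -3·10 + 1·4 + -2·2 + -2·-5 = -20
  a_6 = -3·-20 + 1·10 + -2·4 + -2·2 = 58
  a_7 = -3·58 + 1·-20 + -2·10 + -2·4 = -222
  a_8 = -3·-222 + 1·58 + -2·-20 + -2·10 = 744
  a_9 = -3·744 + 1·-222 + -2·58 + -2·-20 = -2530
  a_10 = -3·-2530 + 1·744 + -2·-222 + -2·58 = 8662

-3,1,-2,-2 ; 8662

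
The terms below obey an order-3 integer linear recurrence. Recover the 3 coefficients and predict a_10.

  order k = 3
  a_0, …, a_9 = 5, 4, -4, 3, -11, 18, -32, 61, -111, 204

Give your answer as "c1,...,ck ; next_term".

-1,1,-1 ; -376

  a_3 = -1·-4 + 1·4 + -1·5 = 3
  a_4 = -1·3 + 1·-4 + -1·4 = -11
  a_5 = -1·-11 + 1·3 + -1·-4 = 18
  a_6 = -1·18 + 1·-11 + -1·3 = -32
  a_7 = -1·-32 + 1·18 + -1·-11 = 61
  a_8 = -1·61 + 1·-32 + -1·18 = -111
  a_9 = -1·-111 + 1·61 + -1·-32 = 204
  a_10 = -1·204 + 1·-111 + -1·61 = -376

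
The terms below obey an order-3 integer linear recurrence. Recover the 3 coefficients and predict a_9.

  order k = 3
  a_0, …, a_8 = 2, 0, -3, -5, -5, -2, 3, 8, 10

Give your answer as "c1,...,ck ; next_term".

1,0,-1 ; 7

  a_3 = 1·-3 + 0·0 + -1·2 = -5
  a_4 = 1·-5 + 0·-3 + -1·0 = -5
  a_5 = 1·-5 + 0·-5 + -1·-3 = -2
  a_6 = 1·-2 + 0·-5 + -1·-5 = 3
  a_7 = 1·3 + 0·-2 + -1·-5 = 8
  a_8 = 1·8 + 0·3 + -1·-2 = 10
  a_9 = 1·10 + 0·8 + -1·3 = 7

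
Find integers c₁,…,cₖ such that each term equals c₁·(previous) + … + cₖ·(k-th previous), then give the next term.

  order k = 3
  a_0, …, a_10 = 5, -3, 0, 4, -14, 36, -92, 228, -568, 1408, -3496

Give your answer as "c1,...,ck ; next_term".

-2,2,2 ; 8672

  a_3 = -2·0 + 2·-3 + 2·5 = 4
  a_4 = -2·4 + 2·0 + 2·-3 = -14
  a_5 = -2·-14 + 2·4 + 2·0 = 36
  a_6 = -2·36 + 2·-14 + 2·4 = -92
  a_7 = -2·-92 + 2·36 + 2·-14 = 228
  a_8 = -2·228 + 2·-92 + 2·36 = -568
  a_9 = -2·-568 + 2·228 + 2·-92 = 1408
  a_10 = -2·1408 + 2·-568 + 2·228 = -3496
  a_11 = -2·-3496 + 2·1408 + 2·-568 = 8672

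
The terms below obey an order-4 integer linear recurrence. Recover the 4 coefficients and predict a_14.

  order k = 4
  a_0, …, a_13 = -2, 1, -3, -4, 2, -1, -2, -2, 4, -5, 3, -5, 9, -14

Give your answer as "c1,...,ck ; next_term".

-1,0,0,1 ; 17

  a_4 = -1·-4 + 0·-3 + 0·1 + 1·-2 = 2
  a_5 = -1·2 + 0·-4 + 0·-3 + 1·1 = -1
  a_6 = -1·-1 + 0·2 + 0·-4 + 1·-3 = -2
  a_7 = -1·-2 + 0·-1 + 0·2 + 1·-4 = -2
  a_8 = -1·-2 + 0·-2 + 0·-1 + 1·2 = 4
  a_9 = -1·4 + 0·-2 + 0·-2 + 1·-1 = -5
  a_10 = -1·-5 + 0·4 + 0·-2 + 1·-2 = 3
  a_11 = -1·3 + 0·-5 + 0·4 + 1·-2 = -5
  a_12 = -1·-5 + 0·3 + 0·-5 + 1·4 = 9
  a_13 = -1·9 + 0·-5 + 0·3 + 1·-5 = -14
  a_14 = -1·-14 + 0·9 + 0·-5 + 1·3 = 17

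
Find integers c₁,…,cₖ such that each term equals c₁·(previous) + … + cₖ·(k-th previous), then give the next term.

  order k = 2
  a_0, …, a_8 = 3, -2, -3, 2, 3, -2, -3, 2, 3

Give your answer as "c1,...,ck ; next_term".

0,-1 ; -2

  a_2 = 0·-2 + -1·3 = -3
  a_3 = 0·-3 + -1·-2 = 2
  a_4 = 0·2 + -1·-3 = 3
  a_5 = 0·3 + -1·2 = -2
  a_6 = 0·-2 + -1·3 = -3
  a_7 = 0·-3 + -1·-2 = 2
  a_8 = 0·2 + -1·-3 = 3
  a_9 = 0·3 + -1·2 = -2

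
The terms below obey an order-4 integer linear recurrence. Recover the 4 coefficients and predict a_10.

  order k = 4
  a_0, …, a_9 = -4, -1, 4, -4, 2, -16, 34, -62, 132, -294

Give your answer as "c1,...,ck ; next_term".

  a_4 = -1·-4 + 1·4 + -2·-1 + 2·-4 = 2
  a_5 = -1·2 + 1·-4 + -2·4 + 2·-1 = -16
  a_6 = -1·-16 + 1·2 + -2·-4 + 2·4 = 34
  a_7 = -1·34 + 1·-16 + -2·2 + 2·-4 = -62
  a_8 = -1·-62 + 1·34 + -2·-16 + 2·2 = 132
  a_9 = -1·132 + 1·-62 + -2·34 + 2·-16 = -294
  a_10 = -1·-294 + 1·132 + -2·-62 + 2·34 = 618

-1,1,-2,2 ; 618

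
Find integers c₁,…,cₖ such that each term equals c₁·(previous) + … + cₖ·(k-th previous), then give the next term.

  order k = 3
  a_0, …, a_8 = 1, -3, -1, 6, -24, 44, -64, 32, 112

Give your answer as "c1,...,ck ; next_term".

-2,0,4 ; -480

  a_3 = -2·-1 + 0·-3 + 4·1 = 6
  a_4 = -2·6 + 0·-1 + 4·-3 = -24
  a_5 = -2·-24 + 0·6 + 4·-1 = 44
  a_6 = -2·44 + 0·-24 + 4·6 = -64
  a_7 = -2·-64 + 0·44 + 4·-24 = 32
  a_8 = -2·32 + 0·-64 + 4·44 = 112
  a_9 = -2·112 + 0·32 + 4·-64 = -480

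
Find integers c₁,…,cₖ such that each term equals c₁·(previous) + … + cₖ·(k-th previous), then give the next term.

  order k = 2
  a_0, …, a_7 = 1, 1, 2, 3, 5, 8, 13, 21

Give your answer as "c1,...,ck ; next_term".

1,1 ; 34

  a_2 = 1·1 + 1·1 = 2
  a_3 = 1·2 + 1·1 = 3
  a_4 = 1·3 + 1·2 = 5
  a_5 = 1·5 + 1·3 = 8
  a_6 = 1·8 + 1·5 = 13
  a_7 = 1·13 + 1·8 = 21
  a_8 = 1·21 + 1·13 = 34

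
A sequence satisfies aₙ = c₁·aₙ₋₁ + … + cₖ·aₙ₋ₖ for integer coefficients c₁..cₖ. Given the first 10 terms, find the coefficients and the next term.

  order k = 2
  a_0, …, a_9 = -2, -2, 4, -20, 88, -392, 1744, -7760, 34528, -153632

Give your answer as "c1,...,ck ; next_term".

  a_2 = -4·-2 + 2·-2 = 4
  a_3 = -4·4 + 2·-2 = -20
  a_4 = -4·-20 + 2·4 = 88
  a_5 = -4·88 + 2·-20 = -392
  a_6 = -4·-392 + 2·88 = 1744
  a_7 = -4·1744 + 2·-392 = -7760
  a_8 = -4·-7760 + 2·1744 = 34528
  a_9 = -4·34528 + 2·-7760 = -153632
  a_10 = -4·-153632 + 2·34528 = 683584

-4,2 ; 683584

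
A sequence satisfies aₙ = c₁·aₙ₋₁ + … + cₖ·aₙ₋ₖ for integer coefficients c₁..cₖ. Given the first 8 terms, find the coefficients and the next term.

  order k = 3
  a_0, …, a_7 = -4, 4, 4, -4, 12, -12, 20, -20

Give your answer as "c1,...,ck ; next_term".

-1,1,1 ; 28

  a_3 = -1·4 + 1·4 + 1·-4 = -4
  a_4 = -1·-4 + 1·4 + 1·4 = 12
  a_5 = -1·12 + 1·-4 + 1·4 = -12
  a_6 = -1·-12 + 1·12 + 1·-4 = 20
  a_7 = -1·20 + 1·-12 + 1·12 = -20
  a_8 = -1·-20 + 1·20 + 1·-12 = 28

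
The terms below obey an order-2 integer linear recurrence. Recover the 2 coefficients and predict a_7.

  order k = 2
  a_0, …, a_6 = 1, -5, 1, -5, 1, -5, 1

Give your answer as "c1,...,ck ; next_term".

0,1 ; -5

  a_2 = 0·-5 + 1·1 = 1
  a_3 = 0·1 + 1·-5 = -5
  a_4 = 0·-5 + 1·1 = 1
  a_5 = 0·1 + 1·-5 = -5
  a_6 = 0·-5 + 1·1 = 1
  a_7 = 0·1 + 1·-5 = -5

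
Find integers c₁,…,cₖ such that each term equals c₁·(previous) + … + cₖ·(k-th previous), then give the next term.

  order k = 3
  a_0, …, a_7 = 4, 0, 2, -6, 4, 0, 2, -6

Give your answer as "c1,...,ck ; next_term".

  a_3 = -1·2 + -1·0 + -1·4 = -6
  a_4 = -1·-6 + -1·2 + -1·0 = 4
  a_5 = -1·4 + -1·-6 + -1·2 = 0
  a_6 = -1·0 + -1·4 + -1·-6 = 2
  a_7 = -1·2 + -1·0 + -1·4 = -6
  a_8 = -1·-6 + -1·2 + -1·0 = 4

-1,-1,-1 ; 4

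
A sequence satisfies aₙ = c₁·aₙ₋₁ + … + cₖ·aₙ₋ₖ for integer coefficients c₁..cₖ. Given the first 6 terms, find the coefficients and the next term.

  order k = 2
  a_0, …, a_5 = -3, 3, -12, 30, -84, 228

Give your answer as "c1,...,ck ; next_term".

  a_2 = -2·3 + 2·-3 = -12
  a_3 = -2·-12 + 2·3 = 30
  a_4 = -2·30 + 2·-12 = -84
  a_5 = -2·-84 + 2·30 = 228
  a_6 = -2·228 + 2·-84 = -624

-2,2 ; -624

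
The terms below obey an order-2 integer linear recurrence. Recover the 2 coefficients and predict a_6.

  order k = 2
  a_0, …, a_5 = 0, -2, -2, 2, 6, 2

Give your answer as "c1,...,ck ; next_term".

1,-2 ; -10

  a_2 = 1·-2 + -2·0 = -2
  a_3 = 1·-2 + -2·-2 = 2
  a_4 = 1·2 + -2·-2 = 6
  a_5 = 1·6 + -2·2 = 2
  a_6 = 1·2 + -2·6 = -10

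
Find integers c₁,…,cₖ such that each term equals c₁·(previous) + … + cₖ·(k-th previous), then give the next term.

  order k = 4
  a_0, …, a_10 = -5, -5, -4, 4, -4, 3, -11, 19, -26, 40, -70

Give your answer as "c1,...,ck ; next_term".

  a_4 = -1·4 + 0·-4 + -1·-5 + 1·-5 = -4
  a_5 = -1·-4 + 0·4 + -1·-4 + 1·-5 = 3
  a_6 = -1·3 + 0·-4 + -1·4 + 1·-4 = -11
  a_7 = -1·-11 + 0·3 + -1·-4 + 1·4 = 19
  a_8 = -1·19 + 0·-11 + -1·3 + 1·-4 = -26
  a_9 = -1·-26 + 0·19 + -1·-11 + 1·3 = 40
  a_10 = -1·40 + 0·-26 + -1·19 + 1·-11 = -70
  a_11 = -1·-70 + 0·40 + -1·-26 + 1·19 = 115

-1,0,-1,1 ; 115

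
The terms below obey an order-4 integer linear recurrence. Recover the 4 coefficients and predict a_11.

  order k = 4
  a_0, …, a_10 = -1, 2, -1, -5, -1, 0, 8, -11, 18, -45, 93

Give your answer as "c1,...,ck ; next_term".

  a_4 = -1·-5 + 1·-1 + -2·2 + 1·-1 = -1
  a_5 = -1·-1 + 1·-5 + -2·-1 + 1·2 = 0
  a_6 = -1·0 + 1·-1 + -2·-5 + 1·-1 = 8
  a_7 = -1·8 + 1·0 + -2·-1 + 1·-5 = -11
  a_8 = -1·-11 + 1·8 + -2·0 + 1·-1 = 18
  a_9 = -1·18 + 1·-11 + -2·8 + 1·0 = -45
  a_10 = -1·-45 + 1·18 + -2·-11 + 1·8 = 93
  a_11 = -1·93 + 1·-45 + -2·18 + 1·-11 = -185

-1,1,-2,1 ; -185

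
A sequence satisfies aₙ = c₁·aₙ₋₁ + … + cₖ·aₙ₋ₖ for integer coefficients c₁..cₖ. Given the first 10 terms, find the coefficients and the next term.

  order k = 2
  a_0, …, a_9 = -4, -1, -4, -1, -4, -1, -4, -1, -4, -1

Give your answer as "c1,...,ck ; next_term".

0,1 ; -4

  a_2 = 0·-1 + 1·-4 = -4
  a_3 = 0·-4 + 1·-1 = -1
  a_4 = 0·-1 + 1·-4 = -4
  a_5 = 0·-4 + 1·-1 = -1
  a_6 = 0·-1 + 1·-4 = -4
  a_7 = 0·-4 + 1·-1 = -1
  a_8 = 0·-1 + 1·-4 = -4
  a_9 = 0·-4 + 1·-1 = -1
  a_10 = 0·-1 + 1·-4 = -4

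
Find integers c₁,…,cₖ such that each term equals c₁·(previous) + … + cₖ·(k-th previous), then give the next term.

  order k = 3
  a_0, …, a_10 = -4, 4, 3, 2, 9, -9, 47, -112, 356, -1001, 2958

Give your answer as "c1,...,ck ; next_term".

  a_3 = -2·3 + 3·4 + 1·-4 = 2
  a_4 = -2·2 + 3·3 + 1·4 = 9
  a_5 = -2·9 + 3·2 + 1·3 = -9
  a_6 = -2·-9 + 3·9 + 1·2 = 47
  a_7 = -2·47 + 3·-9 + 1·9 = -112
  a_8 = -2·-112 + 3·47 + 1·-9 = 356
  a_9 = -2·356 + 3·-112 + 1·47 = -1001
  a_10 = -2·-1001 + 3·356 + 1·-112 = 2958
  a_11 = -2·2958 + 3·-1001 + 1·356 = -8563

-2,3,1 ; -8563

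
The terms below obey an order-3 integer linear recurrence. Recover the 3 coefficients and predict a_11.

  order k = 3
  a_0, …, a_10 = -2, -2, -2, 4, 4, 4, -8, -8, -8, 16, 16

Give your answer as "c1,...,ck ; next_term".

  a_3 = 0·-2 + 0·-2 + -2·-2 = 4
  a_4 = 0·4 + 0·-2 + -2·-2 = 4
  a_5 = 0·4 + 0·4 + -2·-2 = 4
  a_6 = 0·4 + 0·4 + -2·4 = -8
  a_7 = 0·-8 + 0·4 + -2·4 = -8
  a_8 = 0·-8 + 0·-8 + -2·4 = -8
  a_9 = 0·-8 + 0·-8 + -2·-8 = 16
  a_10 = 0·16 + 0·-8 + -2·-8 = 16
  a_11 = 0·16 + 0·16 + -2·-8 = 16

0,0,-2 ; 16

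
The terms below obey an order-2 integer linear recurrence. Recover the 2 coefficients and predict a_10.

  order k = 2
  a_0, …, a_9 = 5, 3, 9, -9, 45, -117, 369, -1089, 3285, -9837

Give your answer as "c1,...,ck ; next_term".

-2,3 ; 29529

  a_2 = -2·3 + 3·5 = 9
  a_3 = -2·9 + 3·3 = -9
  a_4 = -2·-9 + 3·9 = 45
  a_5 = -2·45 + 3·-9 = -117
  a_6 = -2·-117 + 3·45 = 369
  a_7 = -2·369 + 3·-117 = -1089
  a_8 = -2·-1089 + 3·369 = 3285
  a_9 = -2·3285 + 3·-1089 = -9837
  a_10 = -2·-9837 + 3·3285 = 29529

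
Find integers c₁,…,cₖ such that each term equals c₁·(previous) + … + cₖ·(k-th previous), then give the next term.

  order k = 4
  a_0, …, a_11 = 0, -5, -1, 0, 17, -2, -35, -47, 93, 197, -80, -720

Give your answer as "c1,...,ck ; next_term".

0,-2,-3,1 ; -338

  a_4 = 0·0 + -2·-1 + -3·-5 + 1·0 = 17
  a_5 = 0·17 + -2·0 + -3·-1 + 1·-5 = -2
  a_6 = 0·-2 + -2·17 + -3·0 + 1·-1 = -35
  a_7 = 0·-35 + -2·-2 + -3·17 + 1·0 = -47
  a_8 = 0·-47 + -2·-35 + -3·-2 + 1·17 = 93
  a_9 = 0·93 + -2·-47 + -3·-35 + 1·-2 = 197
  a_10 = 0·197 + -2·93 + -3·-47 + 1·-35 = -80
  a_11 = 0·-80 + -2·197 + -3·93 + 1·-47 = -720
  a_12 = 0·-720 + -2·-80 + -3·197 + 1·93 = -338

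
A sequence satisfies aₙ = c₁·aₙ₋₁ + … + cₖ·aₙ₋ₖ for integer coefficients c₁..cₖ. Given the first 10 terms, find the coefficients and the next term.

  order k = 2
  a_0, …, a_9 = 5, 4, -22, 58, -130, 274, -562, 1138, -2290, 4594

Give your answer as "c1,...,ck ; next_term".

  a_2 = -3·4 + -2·5 = -22
  a_3 = -3·-22 + -2·4 = 58
  a_4 = -3·58 + -2·-22 = -130
  a_5 = -3·-130 + -2·58 = 274
  a_6 = -3·274 + -2·-130 = -562
  a_7 = -3·-562 + -2·274 = 1138
  a_8 = -3·1138 + -2·-562 = -2290
  a_9 = -3·-2290 + -2·1138 = 4594
  a_10 = -3·4594 + -2·-2290 = -9202

-3,-2 ; -9202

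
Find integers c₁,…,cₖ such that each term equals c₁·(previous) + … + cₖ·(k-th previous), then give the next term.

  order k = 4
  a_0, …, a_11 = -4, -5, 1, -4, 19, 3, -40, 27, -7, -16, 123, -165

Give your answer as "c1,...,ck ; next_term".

-1,-2,-1,-3 ; -44

  a_4 = -1·-4 + -2·1 + -1·-5 + -3·-4 = 19
  a_5 = -1·19 + -2·-4 + -1·1 + -3·-5 = 3
  a_6 = -1·3 + -2·19 + -1·-4 + -3·1 = -40
  a_7 = -1·-40 + -2·3 + -1·19 + -3·-4 = 27
  a_8 = -1·27 + -2·-40 + -1·3 + -3·19 = -7
  a_9 = -1·-7 + -2·27 + -1·-40 + -3·3 = -16
  a_10 = -1·-16 + -2·-7 + -1·27 + -3·-40 = 123
  a_11 = -1·123 + -2·-16 + -1·-7 + -3·27 = -165
  a_12 = -1·-165 + -2·123 + -1·-16 + -3·-7 = -44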